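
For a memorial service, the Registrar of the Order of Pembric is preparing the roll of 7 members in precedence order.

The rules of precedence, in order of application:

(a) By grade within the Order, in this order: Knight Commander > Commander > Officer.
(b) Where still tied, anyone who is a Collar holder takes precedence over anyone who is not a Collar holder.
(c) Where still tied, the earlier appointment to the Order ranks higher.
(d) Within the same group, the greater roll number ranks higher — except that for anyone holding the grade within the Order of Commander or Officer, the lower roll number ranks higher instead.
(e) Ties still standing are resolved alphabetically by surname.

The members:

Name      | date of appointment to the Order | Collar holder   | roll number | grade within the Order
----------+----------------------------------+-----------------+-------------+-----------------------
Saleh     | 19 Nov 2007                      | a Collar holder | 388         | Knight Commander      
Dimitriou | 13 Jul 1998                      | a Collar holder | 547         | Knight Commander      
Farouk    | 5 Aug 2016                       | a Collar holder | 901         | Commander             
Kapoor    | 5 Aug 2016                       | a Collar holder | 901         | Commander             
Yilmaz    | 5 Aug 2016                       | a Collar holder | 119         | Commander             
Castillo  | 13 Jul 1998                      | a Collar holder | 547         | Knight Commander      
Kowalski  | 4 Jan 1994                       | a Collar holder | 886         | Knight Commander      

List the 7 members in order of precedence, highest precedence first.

By grade within the Order: Kowalski, Castillo, Dimitriou and Saleh (Knight Commander); then Yilmaz, Farouk and Kapoor (Commander).
Kowalski, Castillo, Dimitriou and Saleh are each a Collar holder, so the next rule applies.
Among Kowalski, Castillo, Dimitriou and Saleh, by date of appointment to the Order (earlier first): Kowalski (4 Jan 1994) before Castillo and Dimitriou (13 Jul 1998) before Saleh (19 Nov 2007).
Castillo and Dimitriou both have roll number 547, so the next rule applies.
Among Castillo and Dimitriou, alphabetically by surname: Castillo before Dimitriou.
Yilmaz, Farouk and Kapoor are each a Collar holder, so the next rule applies.
Yilmaz, Farouk and Kapoor all have date of appointment to the Order 5 Aug 2016, so the next rule applies.
Among Yilmaz, Farouk and Kapoor, by roll number (lower first) (reversed rule for this group): Yilmaz (119) before Farouk and Kapoor (901).
Among Farouk and Kapoor, alphabetically by surname: Farouk before Kapoor.
Full order: Kowalski, Castillo, Dimitriou, Saleh, Yilmaz, Farouk, Kapoor.

Kowalski, Castillo, Dimitriou, Saleh, Yilmaz, Farouk, Kapoor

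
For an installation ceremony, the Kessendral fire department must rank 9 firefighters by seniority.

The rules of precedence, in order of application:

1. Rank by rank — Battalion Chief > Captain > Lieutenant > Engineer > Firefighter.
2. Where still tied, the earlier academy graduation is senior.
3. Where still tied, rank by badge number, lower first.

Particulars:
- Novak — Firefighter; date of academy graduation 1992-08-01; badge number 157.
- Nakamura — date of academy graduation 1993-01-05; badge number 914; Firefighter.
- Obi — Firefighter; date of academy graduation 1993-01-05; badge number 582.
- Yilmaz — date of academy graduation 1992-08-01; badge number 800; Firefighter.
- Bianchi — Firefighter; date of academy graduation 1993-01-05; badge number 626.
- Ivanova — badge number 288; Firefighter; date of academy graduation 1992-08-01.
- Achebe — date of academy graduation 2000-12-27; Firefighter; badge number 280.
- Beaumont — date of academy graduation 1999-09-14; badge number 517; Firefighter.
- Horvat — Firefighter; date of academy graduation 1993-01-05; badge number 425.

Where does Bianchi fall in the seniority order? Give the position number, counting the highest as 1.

6

By rank: Novak, Ivanova, Yilmaz, Horvat, Obi, Bianchi, Nakamura, Beaumont and Achebe (Firefighter).
Among Novak, Ivanova, Yilmaz, Horvat, Obi, Bianchi, Nakamura, Beaumont and Achebe, by date of academy graduation (earlier first): Novak, Ivanova and Yilmaz (1992-08-01) before Horvat, Obi, Bianchi and Nakamura (1993-01-05) before Beaumont (1999-09-14) before Achebe (2000-12-27).
Among Novak, Ivanova and Yilmaz, by badge number (lower first): Novak (157) before Ivanova (288) before Yilmaz (800).
Among Horvat, Obi, Bianchi and Nakamura, by badge number (lower first): Horvat (425) before Obi (582) before Bianchi (626) before Nakamura (914).
Order: Novak, Ivanova, Yilmaz, Horvat, Obi, Bianchi, Nakamura, Beaumont, Achebe. So position 6.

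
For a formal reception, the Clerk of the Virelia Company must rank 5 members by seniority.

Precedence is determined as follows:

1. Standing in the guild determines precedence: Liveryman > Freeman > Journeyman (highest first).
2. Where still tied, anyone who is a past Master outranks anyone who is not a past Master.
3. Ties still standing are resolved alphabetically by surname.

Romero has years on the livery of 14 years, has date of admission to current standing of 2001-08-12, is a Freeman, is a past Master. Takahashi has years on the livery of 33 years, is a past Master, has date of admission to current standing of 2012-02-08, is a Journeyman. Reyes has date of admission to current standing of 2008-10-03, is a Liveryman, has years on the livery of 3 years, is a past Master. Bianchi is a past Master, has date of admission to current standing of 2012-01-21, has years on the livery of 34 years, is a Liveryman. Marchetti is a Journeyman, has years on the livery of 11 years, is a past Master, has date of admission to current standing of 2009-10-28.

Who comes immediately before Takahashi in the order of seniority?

Marchetti

By standing in the guild: Bianchi and Reyes (Liveryman); then Romero (Freeman); then Marchetti and Takahashi (Journeyman).
Bianchi and Reyes are each a past Master, so the next rule applies.
Among Bianchi and Reyes, alphabetically by surname: Bianchi before Reyes.
Marchetti and Takahashi are each a past Master, so the next rule applies.
Among Marchetti and Takahashi, alphabetically by surname: Marchetti before Takahashi.
Order: Bianchi, Reyes, Romero, Marchetti, Takahashi.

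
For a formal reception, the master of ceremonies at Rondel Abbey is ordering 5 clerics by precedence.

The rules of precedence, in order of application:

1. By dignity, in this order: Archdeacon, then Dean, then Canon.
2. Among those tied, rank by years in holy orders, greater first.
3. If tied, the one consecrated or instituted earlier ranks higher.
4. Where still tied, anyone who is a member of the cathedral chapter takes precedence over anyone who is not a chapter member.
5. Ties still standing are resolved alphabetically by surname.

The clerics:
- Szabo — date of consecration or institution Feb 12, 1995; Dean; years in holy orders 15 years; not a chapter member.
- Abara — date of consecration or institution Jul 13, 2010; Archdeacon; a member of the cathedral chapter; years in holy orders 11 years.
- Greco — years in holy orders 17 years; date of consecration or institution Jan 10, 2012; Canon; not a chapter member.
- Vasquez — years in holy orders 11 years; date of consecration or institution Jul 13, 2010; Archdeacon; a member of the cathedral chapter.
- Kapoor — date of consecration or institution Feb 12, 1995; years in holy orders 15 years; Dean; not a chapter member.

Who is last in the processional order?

By dignity: Abara and Vasquez (Archdeacon); then Kapoor and Szabo (Dean); then Greco (Canon).
Abara and Vasquez both have years in holy orders 11 years, so the next rule applies.
Abara and Vasquez both have date of consecration or institution Jul 13, 2010, so the next rule applies.
Abara and Vasquez are each a member of the cathedral chapter, so the next rule applies.
Among Abara and Vasquez, alphabetically by surname: Abara before Vasquez.
Kapoor and Szabo both have years in holy orders 15 years, so the next rule applies.
Kapoor and Szabo both have date of consecration or institution Feb 12, 1995, so the next rule applies.
Kapoor and Szabo are each not a chapter member, so the next rule applies.
Among Kapoor and Szabo, alphabetically by surname: Kapoor before Szabo.
Order: Abara, Vasquez, Kapoor, Szabo, Greco.

Greco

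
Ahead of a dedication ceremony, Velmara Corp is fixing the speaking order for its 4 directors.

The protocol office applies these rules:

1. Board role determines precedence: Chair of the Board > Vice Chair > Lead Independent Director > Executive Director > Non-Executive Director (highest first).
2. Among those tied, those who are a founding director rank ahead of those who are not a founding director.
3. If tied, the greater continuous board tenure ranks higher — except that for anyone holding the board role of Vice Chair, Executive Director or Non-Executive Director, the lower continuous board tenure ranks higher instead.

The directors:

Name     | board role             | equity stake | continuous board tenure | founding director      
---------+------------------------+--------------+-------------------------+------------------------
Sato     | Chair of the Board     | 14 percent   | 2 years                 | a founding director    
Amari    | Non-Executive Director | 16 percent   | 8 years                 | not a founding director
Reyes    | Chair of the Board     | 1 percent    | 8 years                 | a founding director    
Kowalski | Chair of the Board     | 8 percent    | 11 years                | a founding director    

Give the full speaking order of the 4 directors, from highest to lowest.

By board role: Kowalski, Reyes and Sato (Chair of the Board); then Amari (Non-Executive Director).
Kowalski, Reyes and Sato are each a founding director, so the next rule applies.
Among Kowalski, Reyes and Sato, by continuous board tenure (higher first): Kowalski (11 years) before Reyes (8 years) before Sato (2 years).
Full order: Kowalski, Reyes, Sato, Amari.

Kowalski, Reyes, Sato, Amari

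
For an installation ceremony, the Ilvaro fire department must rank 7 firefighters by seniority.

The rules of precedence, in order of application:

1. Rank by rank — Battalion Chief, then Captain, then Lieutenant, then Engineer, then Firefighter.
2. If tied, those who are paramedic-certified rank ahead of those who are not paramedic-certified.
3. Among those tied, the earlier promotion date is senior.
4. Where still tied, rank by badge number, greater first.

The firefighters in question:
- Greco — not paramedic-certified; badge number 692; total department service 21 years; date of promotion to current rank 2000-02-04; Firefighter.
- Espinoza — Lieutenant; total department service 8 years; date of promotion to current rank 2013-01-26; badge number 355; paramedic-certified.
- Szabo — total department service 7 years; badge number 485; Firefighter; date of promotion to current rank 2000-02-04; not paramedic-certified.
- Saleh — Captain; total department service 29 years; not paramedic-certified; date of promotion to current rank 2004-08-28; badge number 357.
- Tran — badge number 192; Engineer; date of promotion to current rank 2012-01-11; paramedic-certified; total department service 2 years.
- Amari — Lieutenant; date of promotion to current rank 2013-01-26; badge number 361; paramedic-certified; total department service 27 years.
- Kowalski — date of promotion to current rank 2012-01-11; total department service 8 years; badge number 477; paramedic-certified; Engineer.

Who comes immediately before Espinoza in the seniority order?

Amari

By rank: Saleh (Captain); then Amari and Espinoza (Lieutenant); then Kowalski and Tran (Engineer); then Greco and Szabo (Firefighter).
Amari and Espinoza are each paramedic-certified, so the next rule applies.
Amari and Espinoza both have date of promotion to current rank 2013-01-26, so the next rule applies.
Among Amari and Espinoza, by badge number (higher first): Amari (361) before Espinoza (355).
Kowalski and Tran are each paramedic-certified, so the next rule applies.
Kowalski and Tran both have date of promotion to current rank 2012-01-11, so the next rule applies.
Among Kowalski and Tran, by badge number (higher first): Kowalski (477) before Tran (192).
Greco and Szabo are each not paramedic-certified, so the next rule applies.
Greco and Szabo both have date of promotion to current rank 2000-02-04, so the next rule applies.
Among Greco and Szabo, by badge number (higher first): Greco (692) before Szabo (485).
Order: Saleh, Amari, Espinoza, Kowalski, Tran, Greco, Szabo.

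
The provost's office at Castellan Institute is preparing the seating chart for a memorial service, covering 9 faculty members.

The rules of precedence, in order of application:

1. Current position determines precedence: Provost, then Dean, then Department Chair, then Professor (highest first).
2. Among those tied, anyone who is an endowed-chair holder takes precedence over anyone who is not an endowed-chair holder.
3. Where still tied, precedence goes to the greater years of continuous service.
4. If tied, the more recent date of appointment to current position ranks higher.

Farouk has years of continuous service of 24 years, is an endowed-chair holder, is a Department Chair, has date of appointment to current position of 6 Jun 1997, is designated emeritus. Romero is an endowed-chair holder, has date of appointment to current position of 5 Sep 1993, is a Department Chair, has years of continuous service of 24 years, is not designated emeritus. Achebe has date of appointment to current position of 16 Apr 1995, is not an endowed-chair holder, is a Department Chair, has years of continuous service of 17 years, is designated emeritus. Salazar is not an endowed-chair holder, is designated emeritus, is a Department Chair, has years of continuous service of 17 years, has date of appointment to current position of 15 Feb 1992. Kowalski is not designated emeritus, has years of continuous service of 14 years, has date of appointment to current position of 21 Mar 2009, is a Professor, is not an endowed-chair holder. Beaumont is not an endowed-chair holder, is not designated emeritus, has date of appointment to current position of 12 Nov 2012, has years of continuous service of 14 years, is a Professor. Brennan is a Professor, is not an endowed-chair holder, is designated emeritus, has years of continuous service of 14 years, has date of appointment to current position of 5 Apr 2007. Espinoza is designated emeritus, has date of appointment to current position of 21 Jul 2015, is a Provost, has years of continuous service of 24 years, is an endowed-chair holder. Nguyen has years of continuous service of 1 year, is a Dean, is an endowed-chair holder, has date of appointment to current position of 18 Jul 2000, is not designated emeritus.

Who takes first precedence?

By current position: Espinoza (Provost); then Nguyen (Dean); then Farouk, Romero, Achebe and Salazar (Department Chair); then Beaumont, Kowalski and Brennan (Professor).
Among Farouk, Romero, Achebe and Salazar, an endowed-chair holder before not an endowed-chair holder: Farouk and Romero (an endowed-chair holder) before Achebe and Salazar (not an endowed-chair holder).
Farouk and Romero both have years of continuous service 24 years, so the next rule applies.
Among Farouk and Romero, by date of appointment to current position (later first): Farouk (6 Jun 1997) before Romero (5 Sep 1993).
Achebe and Salazar both have years of continuous service 17 years, so the next rule applies.
Among Achebe and Salazar, by date of appointment to current position (later first): Achebe (16 Apr 1995) before Salazar (15 Feb 1992).
Beaumont, Kowalski and Brennan are each not an endowed-chair holder, so the next rule applies.
Beaumont, Kowalski and Brennan all have years of continuous service 14 years, so the next rule applies.
Among Beaumont, Kowalski and Brennan, by date of appointment to current position (later first): Beaumont (12 Nov 2012) before Kowalski (21 Mar 2009) before Brennan (5 Apr 2007).
Order: Espinoza, Nguyen, Farouk, Romero, Achebe, Salazar, Beaumont, Kowalski, Brennan.

Espinoza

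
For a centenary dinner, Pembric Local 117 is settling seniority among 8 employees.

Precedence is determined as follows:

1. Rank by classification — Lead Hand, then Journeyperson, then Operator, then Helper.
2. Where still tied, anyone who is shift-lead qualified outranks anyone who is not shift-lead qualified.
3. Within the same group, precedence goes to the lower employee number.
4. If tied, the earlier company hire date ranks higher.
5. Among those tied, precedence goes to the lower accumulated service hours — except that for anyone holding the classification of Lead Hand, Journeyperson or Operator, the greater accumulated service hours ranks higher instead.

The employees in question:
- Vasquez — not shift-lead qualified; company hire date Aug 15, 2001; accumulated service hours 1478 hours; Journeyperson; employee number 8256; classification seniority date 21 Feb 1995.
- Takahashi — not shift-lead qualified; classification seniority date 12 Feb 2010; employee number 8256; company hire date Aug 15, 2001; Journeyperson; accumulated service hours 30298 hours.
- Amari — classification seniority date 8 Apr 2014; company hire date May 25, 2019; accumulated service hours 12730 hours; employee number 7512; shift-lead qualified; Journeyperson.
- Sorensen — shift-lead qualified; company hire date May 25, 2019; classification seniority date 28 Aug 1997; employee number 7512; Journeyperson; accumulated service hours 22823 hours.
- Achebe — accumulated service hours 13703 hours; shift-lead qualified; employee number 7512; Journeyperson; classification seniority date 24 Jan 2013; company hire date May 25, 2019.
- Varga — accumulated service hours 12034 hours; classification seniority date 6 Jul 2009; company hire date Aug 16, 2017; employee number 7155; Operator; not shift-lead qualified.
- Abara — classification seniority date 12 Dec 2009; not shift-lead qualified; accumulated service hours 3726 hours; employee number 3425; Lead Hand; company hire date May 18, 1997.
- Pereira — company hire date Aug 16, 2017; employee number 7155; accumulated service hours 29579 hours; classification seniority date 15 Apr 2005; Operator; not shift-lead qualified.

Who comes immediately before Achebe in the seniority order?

By classification: Abara (Lead Hand); then Sorensen, Achebe, Amari, Takahashi and Vasquez (Journeyperson); then Pereira and Varga (Operator).
Among Sorensen, Achebe, Amari, Takahashi and Vasquez, shift-lead qualified before not shift-lead qualified: Sorensen, Achebe and Amari (shift-lead qualified) before Takahashi and Vasquez (not shift-lead qualified).
Sorensen, Achebe and Amari all have employee number 7512, so the next rule applies.
Sorensen, Achebe and Amari all have company hire date May 25, 2019, so the next rule applies.
Among Sorensen, Achebe and Amari, by accumulated service hours (higher first) (reversed rule for this group): Sorensen (22823 hours) before Achebe (13703 hours) before Amari (12730 hours).
Takahashi and Vasquez both have employee number 8256, so the next rule applies.
Takahashi and Vasquez both have company hire date Aug 15, 2001, so the next rule applies.
Among Takahashi and Vasquez, by accumulated service hours (higher first) (reversed rule for this group): Takahashi (30298 hours) before Vasquez (1478 hours).
Pereira and Varga are each not shift-lead qualified, so the next rule applies.
Pereira and Varga both have employee number 7155, so the next rule applies.
Pereira and Varga both have company hire date Aug 16, 2017, so the next rule applies.
Among Pereira and Varga, by accumulated service hours (higher first) (reversed rule for this group): Pereira (29579 hours) before Varga (12034 hours).
Order: Abara, Sorensen, Achebe, Amari, Takahashi, Vasquez, Pereira, Varga.

Sorensen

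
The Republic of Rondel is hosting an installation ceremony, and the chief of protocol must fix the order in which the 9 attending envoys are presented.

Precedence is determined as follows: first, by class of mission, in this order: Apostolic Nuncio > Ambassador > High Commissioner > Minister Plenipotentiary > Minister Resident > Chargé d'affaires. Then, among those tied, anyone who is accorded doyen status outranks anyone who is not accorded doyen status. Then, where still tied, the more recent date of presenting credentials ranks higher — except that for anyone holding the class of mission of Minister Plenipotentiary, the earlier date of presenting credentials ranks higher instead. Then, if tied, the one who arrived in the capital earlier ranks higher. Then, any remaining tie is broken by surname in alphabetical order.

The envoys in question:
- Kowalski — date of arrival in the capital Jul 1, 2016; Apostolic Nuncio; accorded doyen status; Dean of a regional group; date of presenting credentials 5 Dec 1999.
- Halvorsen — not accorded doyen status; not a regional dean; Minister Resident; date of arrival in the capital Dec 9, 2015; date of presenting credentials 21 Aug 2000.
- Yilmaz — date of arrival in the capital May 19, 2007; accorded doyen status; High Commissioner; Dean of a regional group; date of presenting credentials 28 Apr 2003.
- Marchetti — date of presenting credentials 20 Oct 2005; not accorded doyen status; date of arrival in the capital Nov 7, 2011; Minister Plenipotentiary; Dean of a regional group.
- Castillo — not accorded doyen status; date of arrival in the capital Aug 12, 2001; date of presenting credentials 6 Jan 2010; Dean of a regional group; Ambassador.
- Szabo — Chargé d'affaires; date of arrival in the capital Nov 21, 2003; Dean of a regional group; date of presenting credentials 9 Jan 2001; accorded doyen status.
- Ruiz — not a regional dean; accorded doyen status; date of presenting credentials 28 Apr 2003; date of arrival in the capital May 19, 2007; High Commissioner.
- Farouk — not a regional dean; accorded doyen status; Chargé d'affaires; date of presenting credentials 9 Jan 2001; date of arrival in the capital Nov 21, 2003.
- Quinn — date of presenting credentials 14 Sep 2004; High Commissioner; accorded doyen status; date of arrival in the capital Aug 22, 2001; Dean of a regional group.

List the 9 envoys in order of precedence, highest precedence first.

By class of mission: Kowalski (Apostolic Nuncio); then Castillo (Ambassador); then Quinn, Ruiz and Yilmaz (High Commissioner); then Marchetti (Minister Plenipotentiary); then Halvorsen (Minister Resident); then Farouk and Szabo (Chargé d'affaires).
Quinn, Ruiz and Yilmaz are each accorded doyen status, so the next rule applies.
Among Quinn, Ruiz and Yilmaz, by date of presenting credentials (later first): Quinn (14 Sep 2004) before Ruiz and Yilmaz (28 Apr 2003).
Ruiz and Yilmaz both have date of arrival in the capital May 19, 2007, so the next rule applies.
Among Ruiz and Yilmaz, alphabetically by surname: Ruiz before Yilmaz.
Farouk and Szabo are each accorded doyen status, so the next rule applies.
Farouk and Szabo both have date of presenting credentials 9 Jan 2001, so the next rule applies.
Farouk and Szabo both have date of arrival in the capital Nov 21, 2003, so the next rule applies.
Among Farouk and Szabo, alphabetically by surname: Farouk before Szabo.
Full order: Kowalski, Castillo, Quinn, Ruiz, Yilmaz, Marchetti, Halvorsen, Farouk, Szabo.

Kowalski, Castillo, Quinn, Ruiz, Yilmaz, Marchetti, Halvorsen, Farouk, Szabo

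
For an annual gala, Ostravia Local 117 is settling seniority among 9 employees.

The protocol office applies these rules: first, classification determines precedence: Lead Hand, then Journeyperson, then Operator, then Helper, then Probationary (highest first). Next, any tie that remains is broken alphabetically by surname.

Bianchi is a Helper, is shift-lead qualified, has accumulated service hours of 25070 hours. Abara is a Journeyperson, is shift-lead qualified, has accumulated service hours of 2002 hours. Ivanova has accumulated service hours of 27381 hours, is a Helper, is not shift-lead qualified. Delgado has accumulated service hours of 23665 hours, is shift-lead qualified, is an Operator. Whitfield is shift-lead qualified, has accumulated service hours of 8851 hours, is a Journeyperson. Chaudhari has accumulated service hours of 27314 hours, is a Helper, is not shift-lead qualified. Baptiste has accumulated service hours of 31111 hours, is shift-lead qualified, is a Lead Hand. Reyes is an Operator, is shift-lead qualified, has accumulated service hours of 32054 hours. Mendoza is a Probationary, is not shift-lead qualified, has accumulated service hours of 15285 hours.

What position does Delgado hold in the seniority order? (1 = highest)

4

By classification: Baptiste (Lead Hand); then Abara and Whitfield (Journeyperson); then Delgado and Reyes (Operator); then Bianchi, Chaudhari and Ivanova (Helper); then Mendoza (Probationary).
Among Abara and Whitfield, alphabetically by surname: Abara before Whitfield.
Among Delgado and Reyes, alphabetically by surname: Delgado before Reyes.
Among Bianchi, Chaudhari and Ivanova, alphabetically by surname: Bianchi before Chaudhari before Ivanova.
Order: Baptiste, Abara, Whitfield, Delgado, Reyes, Bianchi, Chaudhari, Ivanova, Mendoza. So position 4.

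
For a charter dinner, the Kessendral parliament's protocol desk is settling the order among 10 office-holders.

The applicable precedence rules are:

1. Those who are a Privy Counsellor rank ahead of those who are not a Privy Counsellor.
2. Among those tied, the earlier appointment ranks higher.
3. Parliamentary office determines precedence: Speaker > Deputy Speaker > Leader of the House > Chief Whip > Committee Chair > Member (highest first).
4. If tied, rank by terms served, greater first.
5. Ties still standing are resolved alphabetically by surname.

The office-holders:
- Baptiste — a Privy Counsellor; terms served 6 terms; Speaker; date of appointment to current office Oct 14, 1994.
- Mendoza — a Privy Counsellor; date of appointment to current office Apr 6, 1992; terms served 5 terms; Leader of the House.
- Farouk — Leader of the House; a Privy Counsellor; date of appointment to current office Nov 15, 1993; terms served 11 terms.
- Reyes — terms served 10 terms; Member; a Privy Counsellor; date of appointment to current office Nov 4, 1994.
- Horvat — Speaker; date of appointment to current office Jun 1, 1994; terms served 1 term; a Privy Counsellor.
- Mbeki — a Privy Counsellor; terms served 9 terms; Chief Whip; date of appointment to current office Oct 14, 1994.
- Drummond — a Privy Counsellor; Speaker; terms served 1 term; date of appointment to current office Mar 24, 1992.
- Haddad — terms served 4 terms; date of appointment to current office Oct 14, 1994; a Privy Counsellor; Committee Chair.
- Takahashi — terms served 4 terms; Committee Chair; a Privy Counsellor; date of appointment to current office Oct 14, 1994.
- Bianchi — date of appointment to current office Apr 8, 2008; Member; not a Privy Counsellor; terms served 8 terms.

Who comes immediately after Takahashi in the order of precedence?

By the first rule: Drummond, Mendoza, Farouk, Horvat, Baptiste, Mbeki, Haddad, Takahashi and Reyes (each a Privy Counsellor); then Bianchi (not a Privy Counsellor).
Among Drummond, Mendoza, Farouk, Horvat, Baptiste, Mbeki, Haddad, Takahashi and Reyes, by date of appointment to current office (earlier first): Drummond (Mar 24, 1992) before Mendoza (Apr 6, 1992) before Farouk (Nov 15, 1993) before Horvat (Jun 1, 1994) before Baptiste, Mbeki, Haddad and Takahashi (Oct 14, 1994) before Reyes (Nov 4, 1994).
Among Baptiste, Mbeki, Haddad and Takahashi, by parliamentary office: Baptiste (Speaker) before Mbeki (Chief Whip) before Haddad and Takahashi (Committee Chair).
Haddad and Takahashi both have terms served 4 terms, so the next rule applies.
Among Haddad and Takahashi, alphabetically by surname: Haddad before Takahashi.
Order: Drummond, Mendoza, Farouk, Horvat, Baptiste, Mbeki, Haddad, Takahashi, Reyes, Bianchi.

Reyes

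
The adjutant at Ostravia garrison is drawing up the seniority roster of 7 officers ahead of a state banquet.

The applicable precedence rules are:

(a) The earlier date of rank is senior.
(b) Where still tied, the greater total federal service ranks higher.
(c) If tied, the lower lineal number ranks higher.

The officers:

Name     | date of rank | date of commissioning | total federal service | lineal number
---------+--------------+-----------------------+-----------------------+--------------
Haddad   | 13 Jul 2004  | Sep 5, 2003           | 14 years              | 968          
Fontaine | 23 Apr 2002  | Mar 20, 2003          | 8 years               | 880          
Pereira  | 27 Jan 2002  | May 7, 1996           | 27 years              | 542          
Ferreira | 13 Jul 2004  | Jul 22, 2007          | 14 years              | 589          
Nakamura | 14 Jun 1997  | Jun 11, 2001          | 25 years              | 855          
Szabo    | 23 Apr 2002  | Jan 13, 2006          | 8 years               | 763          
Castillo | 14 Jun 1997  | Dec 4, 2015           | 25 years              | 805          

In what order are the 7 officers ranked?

Castillo, Nakamura, Pereira, Szabo, Fontaine, Ferreira, Haddad

By date of rank (earlier first): Castillo and Nakamura (both 14 Jun 1997); then Pereira (27 Jan 2002); then Szabo and Fontaine (both 23 Apr 2002); then Ferreira and Haddad (both 13 Jul 2004).
Castillo and Nakamura both have total federal service 25 years, so the next rule applies.
Among Castillo and Nakamura, by lineal number (lower first): Castillo (805) before Nakamura (855).
Szabo and Fontaine both have total federal service 8 years, so the next rule applies.
Among Szabo and Fontaine, by lineal number (lower first): Szabo (763) before Fontaine (880).
Ferreira and Haddad both have total federal service 14 years, so the next rule applies.
Among Ferreira and Haddad, by lineal number (lower first): Ferreira (589) before Haddad (968).
Full order: Castillo, Nakamura, Pereira, Szabo, Fontaine, Ferreira, Haddad.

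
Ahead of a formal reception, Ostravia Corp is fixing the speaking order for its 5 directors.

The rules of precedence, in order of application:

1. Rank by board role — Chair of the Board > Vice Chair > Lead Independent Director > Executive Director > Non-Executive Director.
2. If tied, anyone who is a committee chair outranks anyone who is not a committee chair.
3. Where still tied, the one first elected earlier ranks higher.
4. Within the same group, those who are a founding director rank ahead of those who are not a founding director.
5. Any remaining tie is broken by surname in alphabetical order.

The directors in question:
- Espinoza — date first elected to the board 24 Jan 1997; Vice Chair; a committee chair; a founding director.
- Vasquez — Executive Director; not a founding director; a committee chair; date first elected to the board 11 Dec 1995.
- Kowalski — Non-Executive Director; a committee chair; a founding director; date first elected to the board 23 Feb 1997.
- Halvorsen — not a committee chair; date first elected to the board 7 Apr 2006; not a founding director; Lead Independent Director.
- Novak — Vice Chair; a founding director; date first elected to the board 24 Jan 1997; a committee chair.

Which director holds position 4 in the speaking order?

Vasquez

By board role: Espinoza and Novak (Vice Chair); then Halvorsen (Lead Independent Director); then Vasquez (Executive Director); then Kowalski (Non-Executive Director).
Espinoza and Novak are each a committee chair, so the next rule applies.
Espinoza and Novak both have date first elected to the board 24 Jan 1997, so the next rule applies.
Espinoza and Novak are each a founding director, so the next rule applies.
Among Espinoza and Novak, alphabetically by surname: Espinoza before Novak.
Order: Espinoza, Novak, Halvorsen, Vasquez, Kowalski.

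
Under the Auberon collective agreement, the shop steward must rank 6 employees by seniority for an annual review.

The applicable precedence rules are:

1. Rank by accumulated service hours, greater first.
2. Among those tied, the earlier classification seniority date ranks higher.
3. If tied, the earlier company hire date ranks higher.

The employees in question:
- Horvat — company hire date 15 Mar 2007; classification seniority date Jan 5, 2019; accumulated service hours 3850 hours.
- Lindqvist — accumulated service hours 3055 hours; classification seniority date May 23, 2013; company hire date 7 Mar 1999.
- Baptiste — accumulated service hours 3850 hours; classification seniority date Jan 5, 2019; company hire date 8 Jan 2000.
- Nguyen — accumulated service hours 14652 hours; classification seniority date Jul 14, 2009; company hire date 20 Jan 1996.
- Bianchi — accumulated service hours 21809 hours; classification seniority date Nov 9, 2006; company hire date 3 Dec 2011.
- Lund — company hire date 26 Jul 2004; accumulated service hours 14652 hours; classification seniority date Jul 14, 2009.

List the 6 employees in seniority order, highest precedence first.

By accumulated service hours (higher first): Bianchi (21809 hours); then Nguyen and Lund (both 14652 hours); then Baptiste and Horvat (both 3850 hours); then Lindqvist (3055 hours).
Nguyen and Lund both have classification seniority date Jul 14, 2009, so the next rule applies.
Among Nguyen and Lund, by company hire date (earlier first): Nguyen (20 Jan 1996) before Lund (26 Jul 2004).
Baptiste and Horvat both have classification seniority date Jan 5, 2019, so the next rule applies.
Among Baptiste and Horvat, by company hire date (earlier first): Baptiste (8 Jan 2000) before Horvat (15 Mar 2007).
Full order: Bianchi, Nguyen, Lund, Baptiste, Horvat, Lindqvist.

Bianchi, Nguyen, Lund, Baptiste, Horvat, Lindqvist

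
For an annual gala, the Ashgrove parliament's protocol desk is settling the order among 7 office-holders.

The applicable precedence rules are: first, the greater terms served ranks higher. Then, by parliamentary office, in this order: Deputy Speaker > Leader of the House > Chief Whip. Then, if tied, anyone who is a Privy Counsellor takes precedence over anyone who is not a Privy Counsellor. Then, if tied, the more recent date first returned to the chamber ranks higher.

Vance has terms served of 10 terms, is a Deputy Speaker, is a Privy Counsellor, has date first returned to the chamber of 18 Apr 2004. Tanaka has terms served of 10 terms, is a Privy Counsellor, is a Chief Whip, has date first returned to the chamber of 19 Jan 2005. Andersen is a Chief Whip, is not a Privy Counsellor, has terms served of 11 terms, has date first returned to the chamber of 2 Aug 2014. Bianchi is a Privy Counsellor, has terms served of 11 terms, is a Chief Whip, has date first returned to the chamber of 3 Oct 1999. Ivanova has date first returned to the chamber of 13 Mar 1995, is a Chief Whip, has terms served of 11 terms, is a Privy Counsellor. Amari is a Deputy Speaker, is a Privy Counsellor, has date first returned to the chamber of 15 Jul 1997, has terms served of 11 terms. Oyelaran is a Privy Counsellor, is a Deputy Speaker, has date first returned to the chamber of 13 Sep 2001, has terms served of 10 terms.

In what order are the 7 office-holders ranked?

Amari, Bianchi, Ivanova, Andersen, Vance, Oyelaran, Tanaka

By terms served (higher first): Amari, Bianchi, Ivanova and Andersen (each 11 terms); then Vance, Oyelaran and Tanaka (each 10 terms).
Among Amari, Bianchi, Ivanova and Andersen, by parliamentary office: Amari (Deputy Speaker) before Bianchi, Ivanova and Andersen (Chief Whip).
Among Bianchi, Ivanova and Andersen, a Privy Counsellor before not a Privy Counsellor: Bianchi and Ivanova (a Privy Counsellor) before Andersen (not a Privy Counsellor).
Among Bianchi and Ivanova, by date first returned to the chamber (later first): Bianchi (3 Oct 1999) before Ivanova (13 Mar 1995).
Among Vance, Oyelaran and Tanaka, by parliamentary office: Vance and Oyelaran (Deputy Speaker) before Tanaka (Chief Whip).
Vance and Oyelaran are each a Privy Counsellor, so the next rule applies.
Among Vance and Oyelaran, by date first returned to the chamber (later first): Vance (18 Apr 2004) before Oyelaran (13 Sep 2001).
Full order: Amari, Bianchi, Ivanova, Andersen, Vance, Oyelaran, Tanaka.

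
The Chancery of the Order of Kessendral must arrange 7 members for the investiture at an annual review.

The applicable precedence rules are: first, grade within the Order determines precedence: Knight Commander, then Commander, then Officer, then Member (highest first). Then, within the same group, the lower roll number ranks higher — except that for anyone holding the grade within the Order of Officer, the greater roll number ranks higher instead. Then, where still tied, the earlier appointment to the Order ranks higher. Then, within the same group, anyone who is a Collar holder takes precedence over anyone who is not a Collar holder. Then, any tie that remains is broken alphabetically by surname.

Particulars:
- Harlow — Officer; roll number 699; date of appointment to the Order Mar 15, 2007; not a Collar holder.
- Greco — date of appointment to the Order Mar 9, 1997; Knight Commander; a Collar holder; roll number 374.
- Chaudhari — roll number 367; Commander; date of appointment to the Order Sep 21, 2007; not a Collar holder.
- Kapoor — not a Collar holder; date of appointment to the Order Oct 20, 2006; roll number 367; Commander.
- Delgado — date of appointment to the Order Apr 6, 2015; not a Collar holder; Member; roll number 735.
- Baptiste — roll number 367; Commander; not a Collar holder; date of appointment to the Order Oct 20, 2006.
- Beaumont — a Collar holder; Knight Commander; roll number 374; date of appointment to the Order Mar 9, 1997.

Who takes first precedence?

By grade within the Order: Beaumont and Greco (Knight Commander); then Baptiste, Kapoor and Chaudhari (Commander); then Harlow (Officer); then Delgado (Member).
Beaumont and Greco both have roll number 374, so the next rule applies.
Beaumont and Greco both have date of appointment to the Order Mar 9, 1997, so the next rule applies.
Beaumont and Greco are each a Collar holder, so the next rule applies.
Among Beaumont and Greco, alphabetically by surname: Beaumont before Greco.
Baptiste, Kapoor and Chaudhari all have roll number 367, so the next rule applies.
Among Baptiste, Kapoor and Chaudhari, by date of appointment to the Order (earlier first): Baptiste and Kapoor (Oct 20, 2006) before Chaudhari (Sep 21, 2007).
Baptiste and Kapoor are each not a Collar holder, so the next rule applies.
Among Baptiste and Kapoor, alphabetically by surname: Baptiste before Kapoor.
Order: Beaumont, Greco, Baptiste, Kapoor, Chaudhari, Harlow, Delgado.

Beaumont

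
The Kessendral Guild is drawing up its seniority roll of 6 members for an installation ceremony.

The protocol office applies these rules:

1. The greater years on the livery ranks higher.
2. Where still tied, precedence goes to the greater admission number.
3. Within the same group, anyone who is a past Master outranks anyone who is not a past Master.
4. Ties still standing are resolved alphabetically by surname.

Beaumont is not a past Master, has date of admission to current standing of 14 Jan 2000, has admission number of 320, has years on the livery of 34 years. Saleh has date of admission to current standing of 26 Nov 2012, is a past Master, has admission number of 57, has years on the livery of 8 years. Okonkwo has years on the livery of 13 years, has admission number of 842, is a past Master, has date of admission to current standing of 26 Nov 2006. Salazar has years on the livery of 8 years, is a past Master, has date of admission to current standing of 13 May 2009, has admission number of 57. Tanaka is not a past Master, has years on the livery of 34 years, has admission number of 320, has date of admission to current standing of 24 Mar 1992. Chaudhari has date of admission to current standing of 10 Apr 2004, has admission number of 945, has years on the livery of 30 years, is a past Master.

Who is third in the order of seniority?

By years on the livery (higher first): Beaumont and Tanaka (both 34 years); then Chaudhari (30 years); then Okonkwo (13 years); then Salazar and Saleh (both 8 years).
Beaumont and Tanaka both have admission number 320, so the next rule applies.
Beaumont and Tanaka are each not a past Master, so the next rule applies.
Among Beaumont and Tanaka, alphabetically by surname: Beaumont before Tanaka.
Salazar and Saleh both have admission number 57, so the next rule applies.
Salazar and Saleh are each a past Master, so the next rule applies.
Among Salazar and Saleh, alphabetically by surname: Salazar before Saleh.
Order: Beaumont, Tanaka, Chaudhari, Okonkwo, Salazar, Saleh.

Chaudhari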